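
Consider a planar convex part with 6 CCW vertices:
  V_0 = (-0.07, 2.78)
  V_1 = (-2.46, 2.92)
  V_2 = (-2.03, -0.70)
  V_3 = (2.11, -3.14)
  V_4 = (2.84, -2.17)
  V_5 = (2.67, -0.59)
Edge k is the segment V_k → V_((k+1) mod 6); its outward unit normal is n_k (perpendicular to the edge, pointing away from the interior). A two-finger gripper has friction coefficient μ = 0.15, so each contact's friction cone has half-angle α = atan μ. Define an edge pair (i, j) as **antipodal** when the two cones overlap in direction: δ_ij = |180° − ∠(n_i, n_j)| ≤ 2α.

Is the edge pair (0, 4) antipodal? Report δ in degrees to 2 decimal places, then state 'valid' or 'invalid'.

α = atan 0.15 = 8.53°;  2α = 17.06°
edge 0: e_0 = (-2.39, +0.14);  n_0 = (+0.0585, +0.9983)
edge 4: e_4 = (-0.17, +1.58);  n_4 = (+0.9943, +0.1070)
∠(n_0, n_4) = 80.51°
δ = |180° − 80.51°| = 99.49°
99.49° > 2α = 17.06°  →  invalid

δ = 99.49°, invalid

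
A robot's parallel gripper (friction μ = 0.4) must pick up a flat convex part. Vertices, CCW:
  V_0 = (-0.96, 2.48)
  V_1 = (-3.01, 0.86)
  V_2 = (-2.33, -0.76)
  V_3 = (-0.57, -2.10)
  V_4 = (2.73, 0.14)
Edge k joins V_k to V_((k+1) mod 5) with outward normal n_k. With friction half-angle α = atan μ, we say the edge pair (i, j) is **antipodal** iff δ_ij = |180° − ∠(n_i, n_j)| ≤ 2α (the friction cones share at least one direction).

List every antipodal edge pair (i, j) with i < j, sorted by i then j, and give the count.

α = atan 0.4 = 21.80°;  2α = 43.60°
n_0 = (-0.6200, +0.7846)
n_1 = (-0.9221, -0.3870)
n_2 = (-0.6058, -0.7956)
n_3 = (+0.5616, -0.8274)
n_4 = (+0.5355, +0.8445)
  (0,1): δ = 105.55°  ·
  (0,2): δ = 75.60°  ·
  (0,3): δ = 4.15°  ✓
  (0,4): δ = 109.30°  ·
  (1,2): δ = 150.05°  ·
  (1,3): δ = 78.60°  ·
  (1,4): δ = 34.85°  ✓
  (2,3): δ = 108.55°  ·
  (2,4): δ = 4.90°  ✓
  (3,4): δ = 66.55°  ·
antipodal pairs: 3

count = 3; pairs: (0,3), (1,4), (2,4)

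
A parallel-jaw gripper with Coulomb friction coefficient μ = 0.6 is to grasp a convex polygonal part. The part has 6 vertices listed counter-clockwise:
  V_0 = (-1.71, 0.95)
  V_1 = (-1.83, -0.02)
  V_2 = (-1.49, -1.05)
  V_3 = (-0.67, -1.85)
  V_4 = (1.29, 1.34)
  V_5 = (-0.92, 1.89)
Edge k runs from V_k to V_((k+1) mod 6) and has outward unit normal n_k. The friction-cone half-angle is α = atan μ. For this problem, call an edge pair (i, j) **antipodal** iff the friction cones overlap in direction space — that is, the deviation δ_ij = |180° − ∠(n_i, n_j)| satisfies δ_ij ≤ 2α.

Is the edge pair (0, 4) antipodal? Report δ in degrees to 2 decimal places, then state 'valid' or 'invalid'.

δ = 83.08°, invalid

α = atan 0.6 = 30.96°;  2α = 61.93°
edge 0: e_0 = (-0.12, -0.97);  n_0 = (-0.9924, +0.1228)
edge 4: e_4 = (-2.21, +0.55);  n_4 = (+0.2415, +0.9704)
∠(n_0, n_4) = 96.92°
δ = |180° − 96.92°| = 83.08°
83.08° > 2α = 61.93°  →  invalid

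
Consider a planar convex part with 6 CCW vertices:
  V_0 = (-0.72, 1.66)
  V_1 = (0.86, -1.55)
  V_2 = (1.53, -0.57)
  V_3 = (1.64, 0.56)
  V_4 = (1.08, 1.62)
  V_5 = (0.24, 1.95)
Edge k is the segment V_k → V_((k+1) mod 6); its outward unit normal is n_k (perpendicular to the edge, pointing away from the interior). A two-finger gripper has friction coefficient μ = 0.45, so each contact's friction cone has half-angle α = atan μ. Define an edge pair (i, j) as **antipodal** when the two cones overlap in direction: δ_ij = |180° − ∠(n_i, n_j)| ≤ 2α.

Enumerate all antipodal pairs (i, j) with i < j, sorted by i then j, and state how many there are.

count = 4; pairs: (0,2), (0,3), (0,4), (1,5)

α = atan 0.45 = 24.23°;  2α = 48.46°
n_0 = (-0.8972, -0.4416)
n_1 = (+0.8255, -0.5644)
n_2 = (+0.9953, -0.0969)
n_3 = (+0.8842, +0.4671)
n_4 = (+0.3657, +0.9308)
n_5 = (-0.2892, +0.9573)
  (0,1): δ = 60.57°  ·
  (0,2): δ = 31.77°  ✓
  (0,3): δ = 1.64°  ✓
  (0,4): δ = 42.35°  ✓
  (0,5): δ = 80.60°  ·
  (1,2): δ = 151.20°  ·
  (1,3): δ = 117.79°  ·
  (1,4): δ = 77.09°  ·
  (1,5): δ = 38.83°  ✓
  (2,3): δ = 146.59°  ·
  (2,4): δ = 105.89°  ·
  (2,5): δ = 67.63°  ·
  (3,4): δ = 139.30°  ·
  (3,5): δ = 101.04°  ·
  (4,5): δ = 141.74°  ·
antipodal pairs: 4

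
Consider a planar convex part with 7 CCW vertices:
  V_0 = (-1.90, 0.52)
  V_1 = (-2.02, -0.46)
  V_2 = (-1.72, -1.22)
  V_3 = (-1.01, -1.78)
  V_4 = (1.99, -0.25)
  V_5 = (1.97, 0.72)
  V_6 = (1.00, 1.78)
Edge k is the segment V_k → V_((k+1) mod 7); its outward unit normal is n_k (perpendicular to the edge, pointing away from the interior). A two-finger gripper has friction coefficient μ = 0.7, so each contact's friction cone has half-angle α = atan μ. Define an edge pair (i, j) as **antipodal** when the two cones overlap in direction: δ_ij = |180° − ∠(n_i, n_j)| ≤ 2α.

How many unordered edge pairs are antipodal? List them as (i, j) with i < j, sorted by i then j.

α = atan 0.7 = 34.99°;  2α = 69.98°
n_0 = (-0.9926, +0.1215)
n_1 = (-0.9302, -0.3672)
n_2 = (-0.6193, -0.7852)
n_3 = (+0.4543, -0.8908)
n_4 = (+0.9998, +0.0206)
n_5 = (+0.7377, +0.6751)
n_6 = (-0.3985, +0.9172)
  (0,1): δ = 151.48°  ·
  (0,2): δ = 121.28°  ·
  (0,3): δ = 56.00°  ✓
  (0,4): δ = 8.16°  ✓
  (0,5): δ = 49.44°  ✓
  (0,6): δ = 120.47°  ·
  (1,2): δ = 149.80°  ·
  (1,3): δ = 84.52°  ·
  (1,4): δ = 20.36°  ✓
  (1,5): δ = 20.92°  ✓
  (1,6): δ = 91.94°  ·
  (2,3): δ = 114.71°  ·
  (2,4): δ = 50.55°  ✓
  (2,5): δ = 9.27°  ✓
  (2,6): δ = 61.75°  ✓
  (3,4): δ = 115.84°  ·
  (3,5): δ = 74.56°  ·
  (3,6): δ = 3.54°  ✓
  (4,5): δ = 138.72°  ·
  (4,6): δ = 67.70°  ✓
  (5,6): δ = 108.98°  ·
antipodal pairs: 10

count = 10; pairs: (0,3), (0,4), (0,5), (1,4), (1,5), (2,4), (2,5), (2,6), (3,6), (4,6)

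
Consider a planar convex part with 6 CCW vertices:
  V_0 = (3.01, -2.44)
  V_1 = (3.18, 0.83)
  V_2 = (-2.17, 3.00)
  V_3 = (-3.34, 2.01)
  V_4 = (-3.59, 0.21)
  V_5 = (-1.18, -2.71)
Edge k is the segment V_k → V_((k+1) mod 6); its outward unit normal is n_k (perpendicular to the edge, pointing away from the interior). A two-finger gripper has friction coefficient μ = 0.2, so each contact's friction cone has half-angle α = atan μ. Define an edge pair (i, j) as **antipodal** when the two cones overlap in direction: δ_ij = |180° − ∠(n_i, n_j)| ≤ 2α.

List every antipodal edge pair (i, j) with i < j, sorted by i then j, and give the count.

α = atan 0.2 = 11.31°;  2α = 22.62°
n_0 = (+0.9987, -0.0519)
n_1 = (+0.3759, +0.9267)
n_2 = (-0.6459, +0.7634)
n_3 = (-0.9905, +0.1376)
n_4 = (-0.7712, -0.6365)
n_5 = (+0.0643, -0.9979)
  (0,1): δ = 109.10°  ·
  (0,2): δ = 46.79°  ·
  (0,3): δ = 4.93°  ✓
  (0,4): δ = 42.51°  ·
  (0,5): δ = 96.66°  ·
  (1,2): δ = 117.69°  ·
  (1,3): δ = 75.83°  ·
  (1,4): δ = 28.39°  ·
  (1,5): δ = 25.76°  ·
  (2,3): δ = 138.14°  ·
  (2,4): δ = 90.70°  ·
  (2,5): δ = 36.55°  ·
  (3,4): δ = 132.56°  ·
  (3,5): δ = 78.41°  ·
  (4,5): δ = 125.85°  ·
antipodal pairs: 1

count = 1; pairs: (0,3)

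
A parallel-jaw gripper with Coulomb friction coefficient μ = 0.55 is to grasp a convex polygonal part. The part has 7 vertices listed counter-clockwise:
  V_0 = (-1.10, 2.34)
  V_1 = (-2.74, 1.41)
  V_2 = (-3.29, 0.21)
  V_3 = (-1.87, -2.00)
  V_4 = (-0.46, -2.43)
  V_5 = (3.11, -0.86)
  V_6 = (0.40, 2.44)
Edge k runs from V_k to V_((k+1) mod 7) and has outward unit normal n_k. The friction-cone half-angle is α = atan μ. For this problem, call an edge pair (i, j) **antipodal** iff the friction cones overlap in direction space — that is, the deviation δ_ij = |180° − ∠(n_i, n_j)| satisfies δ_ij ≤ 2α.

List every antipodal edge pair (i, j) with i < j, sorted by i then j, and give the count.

α = atan 0.55 = 28.81°;  2α = 57.62°
n_0 = (-0.4933, +0.8699)
n_1 = (-0.9091, +0.4167)
n_2 = (-0.8413, -0.5406)
n_3 = (-0.2917, -0.9565)
n_4 = (+0.4026, -0.9154)
n_5 = (+0.7728, +0.6346)
n_6 = (-0.0665, +0.9978)
  (0,1): δ = 144.18°  ·
  (0,2): δ = 86.83°  ·
  (0,3): δ = 46.52°  ✓
  (0,4): δ = 5.82°  ✓
  (0,5): δ = 99.84°  ·
  (0,6): δ = 154.26°  ·
  (1,2): δ = 122.65°  ·
  (1,3): δ = 82.34°  ·
  (1,4): δ = 41.64°  ✓
  (1,5): δ = 64.02°  ·
  (1,6): δ = 118.44°  ·
  (2,3): δ = 139.68°  ·
  (2,4): δ = 98.98°  ·
  (2,5): δ = 6.67°  ✓
  (2,6): δ = 61.09°  ·
  (3,4): δ = 139.30°  ·
  (3,5): δ = 33.65°  ✓
  (3,6): δ = 20.77°  ✓
  (4,5): δ = 74.35°  ·
  (4,6): δ = 19.92°  ✓
  (5,6): δ = 125.58°  ·
antipodal pairs: 7

count = 7; pairs: (0,3), (0,4), (1,4), (2,5), (3,5), (3,6), (4,6)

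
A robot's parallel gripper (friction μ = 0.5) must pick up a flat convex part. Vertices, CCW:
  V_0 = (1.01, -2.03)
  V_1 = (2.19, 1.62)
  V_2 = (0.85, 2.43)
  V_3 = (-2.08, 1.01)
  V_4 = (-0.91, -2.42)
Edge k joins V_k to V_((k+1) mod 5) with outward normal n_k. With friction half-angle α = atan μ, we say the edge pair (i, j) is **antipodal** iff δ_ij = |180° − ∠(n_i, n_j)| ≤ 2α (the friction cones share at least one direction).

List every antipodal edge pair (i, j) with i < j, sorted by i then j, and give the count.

α = atan 0.5 = 26.57°;  2α = 53.13°
n_0 = (+0.9515, -0.3076)
n_1 = (+0.5173, +0.8558)
n_2 = (-0.4361, +0.8999)
n_3 = (-0.9465, -0.3228)
n_4 = (+0.1991, -0.9800)
  (0,1): δ = 103.24°  ·
  (0,2): δ = 46.23°  ✓
  (0,3): δ = 36.75°  ✓
  (0,4): δ = 119.40°  ·
  (1,2): δ = 122.99°  ·
  (1,3): δ = 40.01°  ✓
  (1,4): δ = 42.63°  ✓
  (2,3): δ = 97.02°  ·
  (2,4): δ = 14.37°  ✓
  (3,4): δ = 97.35°  ·
antipodal pairs: 5

count = 5; pairs: (0,2), (0,3), (1,3), (1,4), (2,4)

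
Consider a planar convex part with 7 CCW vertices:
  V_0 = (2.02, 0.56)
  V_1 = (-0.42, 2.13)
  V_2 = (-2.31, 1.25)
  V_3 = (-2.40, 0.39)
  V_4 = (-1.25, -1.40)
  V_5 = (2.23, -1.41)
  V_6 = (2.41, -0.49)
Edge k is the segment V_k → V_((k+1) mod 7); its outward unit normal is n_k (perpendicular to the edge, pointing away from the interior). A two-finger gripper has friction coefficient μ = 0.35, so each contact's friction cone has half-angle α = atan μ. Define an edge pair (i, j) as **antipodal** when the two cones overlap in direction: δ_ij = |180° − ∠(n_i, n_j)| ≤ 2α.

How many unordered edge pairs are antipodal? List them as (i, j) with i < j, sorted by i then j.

α = atan 0.35 = 19.29°;  2α = 38.58°
n_0 = (+0.5411, +0.8410)
n_1 = (-0.4221, +0.9066)
n_2 = (-0.9946, +0.1041)
n_3 = (-0.8413, -0.5405)
n_4 = (-0.0029, -1.0000)
n_5 = (+0.9814, -0.1920)
n_6 = (+0.9374, +0.3482)
  (0,1): δ = 122.27°  ·
  (0,2): δ = 63.22°  ·
  (0,3): δ = 24.52°  ✓
  (0,4): δ = 32.59°  ✓
  (0,5): δ = 111.69°  ·
  (0,6): δ = 143.14°  ·
  (1,2): δ = 120.94°  ·
  (1,3): δ = 82.25°  ·
  (1,4): δ = 25.13°  ✓
  (1,5): δ = 53.96°  ·
  (1,6): δ = 85.41°  ·
  (2,3): δ = 141.31°  ·
  (2,4): δ = 84.19°  ·
  (2,5): δ = 5.10°  ✓
  (2,6): δ = 26.35°  ✓
  (3,4): δ = 122.88°  ·
  (3,5): δ = 43.79°  ·
  (3,6): δ = 12.34°  ✓
  (4,5): δ = 100.91°  ·
  (4,6): δ = 69.46°  ·
  (5,6): δ = 148.55°  ·
antipodal pairs: 6

count = 6; pairs: (0,3), (0,4), (1,4), (2,5), (2,6), (3,6)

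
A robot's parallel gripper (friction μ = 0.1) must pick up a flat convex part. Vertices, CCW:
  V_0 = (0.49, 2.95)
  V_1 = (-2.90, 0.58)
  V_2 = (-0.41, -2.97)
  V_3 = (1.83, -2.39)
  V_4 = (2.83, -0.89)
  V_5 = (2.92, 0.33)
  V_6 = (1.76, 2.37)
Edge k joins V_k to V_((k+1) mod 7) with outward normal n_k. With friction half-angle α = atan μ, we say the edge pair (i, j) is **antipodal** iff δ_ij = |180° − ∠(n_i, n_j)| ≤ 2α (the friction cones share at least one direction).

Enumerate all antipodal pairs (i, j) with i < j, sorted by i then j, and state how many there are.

α = atan 0.1 = 5.71°;  2α = 11.42°
n_0 = (-0.5730, +0.8196)
n_1 = (-0.8187, -0.5742)
n_2 = (+0.2507, -0.9681)
n_3 = (+0.8321, -0.5547)
n_4 = (+0.9973, -0.0736)
n_5 = (+0.8693, +0.4943)
n_6 = (+0.4154, +0.9096)
  (0,1): δ = 89.91°  ·
  (0,2): δ = 20.44°  ·
  (0,3): δ = 21.35°  ·
  (0,4): δ = 50.82°  ·
  (0,5): δ = 84.67°  ·
  (0,6): δ = 120.50°  ·
  (1,2): δ = 110.53°  ·
  (1,3): δ = 68.74°  ·
  (1,4): δ = 39.27°  ·
  (1,5): δ = 5.42°  ✓
  (1,6): δ = 30.41°  ·
  (2,3): δ = 138.21°  ·
  (2,4): δ = 108.74°  ·
  (2,5): δ = 74.89°  ·
  (2,6): δ = 39.06°  ·
  (3,4): δ = 150.53°  ·
  (3,5): δ = 116.69°  ·
  (3,6): δ = 80.86°  ·
  (4,5): δ = 146.16°  ·
  (4,6): δ = 110.33°  ·
  (5,6): δ = 144.17°  ·
antipodal pairs: 1

count = 1; pairs: (1,5)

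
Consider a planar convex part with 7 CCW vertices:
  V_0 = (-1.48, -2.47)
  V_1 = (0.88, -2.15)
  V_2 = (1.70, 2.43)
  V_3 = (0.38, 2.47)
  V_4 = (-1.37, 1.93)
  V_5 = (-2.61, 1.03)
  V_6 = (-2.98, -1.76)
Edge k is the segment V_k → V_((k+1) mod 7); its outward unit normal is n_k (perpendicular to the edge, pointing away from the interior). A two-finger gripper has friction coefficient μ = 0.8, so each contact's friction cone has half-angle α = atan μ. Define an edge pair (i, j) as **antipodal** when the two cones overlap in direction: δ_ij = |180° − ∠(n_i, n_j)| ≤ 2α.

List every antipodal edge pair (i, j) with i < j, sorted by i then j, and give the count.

α = atan 0.8 = 38.66°;  2α = 77.32°
n_0 = (+0.1344, -0.9909)
n_1 = (+0.9843, -0.1762)
n_2 = (+0.0303, +0.9995)
n_3 = (-0.2949, +0.9555)
n_4 = (-0.5874, +0.8093)
n_5 = (-0.9913, +0.1315)
n_6 = (-0.4278, -0.9039)
  (0,1): δ = 107.87°  ·
  (0,2): δ = 9.46°  ✓
  (0,3): δ = 9.43°  ✓
  (0,4): δ = 28.25°  ✓
  (0,5): δ = 74.72°  ✓
  (0,6): δ = 146.95°  ·
  (1,2): δ = 81.59°  ·
  (1,3): δ = 62.70°  ✓
  (1,4): δ = 43.88°  ✓
  (1,5): δ = 2.60°  ✓
  (1,6): δ = 74.82°  ✓
  (2,3): δ = 161.12°  ·
  (2,4): δ = 142.29°  ·
  (2,5): δ = 95.82°  ·
  (2,6): δ = 23.59°  ✓
  (3,4): δ = 161.18°  ·
  (3,5): δ = 114.70°  ·
  (3,6): δ = 42.48°  ✓
  (4,5): δ = 133.53°  ·
  (4,6): δ = 61.30°  ✓
  (5,6): δ = 107.78°  ·
antipodal pairs: 11

count = 11; pairs: (0,2), (0,3), (0,4), (0,5), (1,3), (1,4), (1,5), (1,6), (2,6), (3,6), (4,6)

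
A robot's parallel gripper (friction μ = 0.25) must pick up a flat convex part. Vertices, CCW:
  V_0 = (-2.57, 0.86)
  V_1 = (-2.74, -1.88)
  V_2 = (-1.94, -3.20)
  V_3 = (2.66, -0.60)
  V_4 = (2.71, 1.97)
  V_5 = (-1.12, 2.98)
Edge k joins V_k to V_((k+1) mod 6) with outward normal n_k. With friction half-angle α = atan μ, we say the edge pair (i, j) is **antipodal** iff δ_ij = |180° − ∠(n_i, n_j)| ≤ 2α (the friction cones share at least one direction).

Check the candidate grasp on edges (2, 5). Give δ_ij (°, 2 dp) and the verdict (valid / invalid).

δ = 26.15°, valid

α = atan 0.25 = 14.04°;  2α = 28.07°
edge 2: e_2 = (+4.60, +2.60);  n_2 = (+0.4921, -0.8706)
edge 5: e_5 = (-1.45, -2.12);  n_5 = (-0.8254, +0.5645)
∠(n_2, n_5) = 153.85°
δ = |180° − 153.85°| = 26.15°
26.15° ≤ 2α = 28.07°  →  valid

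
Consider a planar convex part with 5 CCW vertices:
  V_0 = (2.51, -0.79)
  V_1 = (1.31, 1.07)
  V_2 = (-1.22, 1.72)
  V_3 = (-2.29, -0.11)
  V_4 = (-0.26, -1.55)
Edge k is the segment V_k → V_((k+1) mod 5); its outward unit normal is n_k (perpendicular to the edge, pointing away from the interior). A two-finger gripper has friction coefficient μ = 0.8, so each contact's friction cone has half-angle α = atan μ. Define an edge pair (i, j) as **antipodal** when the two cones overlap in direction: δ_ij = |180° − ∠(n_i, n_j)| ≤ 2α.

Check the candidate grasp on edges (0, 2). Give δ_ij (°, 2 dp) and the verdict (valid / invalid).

α = atan 0.8 = 38.66°;  2α = 77.32°
edge 0: e_0 = (-1.20, +1.86);  n_0 = (+0.8403, +0.5421)
edge 2: e_2 = (-1.07, -1.83);  n_2 = (-0.8633, +0.5048)
∠(n_0, n_2) = 116.86°
δ = |180° − 116.86°| = 63.14°
63.14° ≤ 2α = 77.32°  →  valid

δ = 63.14°, valid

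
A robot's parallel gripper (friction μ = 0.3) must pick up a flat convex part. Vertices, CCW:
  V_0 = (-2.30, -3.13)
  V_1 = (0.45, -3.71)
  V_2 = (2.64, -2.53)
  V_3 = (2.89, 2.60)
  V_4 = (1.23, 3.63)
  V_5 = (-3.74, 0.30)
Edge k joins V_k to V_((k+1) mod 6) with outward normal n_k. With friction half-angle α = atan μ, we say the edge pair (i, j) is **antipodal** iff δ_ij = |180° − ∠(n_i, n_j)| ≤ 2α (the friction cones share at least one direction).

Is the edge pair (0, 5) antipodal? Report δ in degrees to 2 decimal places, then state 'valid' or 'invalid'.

δ = 124.68°, invalid

α = atan 0.3 = 16.70°;  2α = 33.40°
edge 0: e_0 = (+2.75, -0.58);  n_0 = (-0.2064, -0.9785)
edge 5: e_5 = (+1.44, -3.43);  n_5 = (-0.9220, -0.3871)
∠(n_0, n_5) = 55.32°
δ = |180° − 55.32°| = 124.68°
124.68° > 2α = 33.40°  →  invalid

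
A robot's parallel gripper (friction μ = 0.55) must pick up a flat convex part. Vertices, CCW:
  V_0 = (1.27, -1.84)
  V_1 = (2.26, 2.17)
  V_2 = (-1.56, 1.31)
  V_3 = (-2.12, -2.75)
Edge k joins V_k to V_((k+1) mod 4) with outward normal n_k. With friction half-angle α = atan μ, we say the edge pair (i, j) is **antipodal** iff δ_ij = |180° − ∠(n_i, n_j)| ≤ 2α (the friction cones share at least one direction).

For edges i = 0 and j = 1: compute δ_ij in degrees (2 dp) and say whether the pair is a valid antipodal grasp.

α = atan 0.55 = 28.81°;  2α = 57.62°
edge 0: e_0 = (+0.99, +4.01);  n_0 = (+0.9709, -0.2397)
edge 1: e_1 = (-3.82, -0.86);  n_1 = (-0.2196, +0.9756)
∠(n_0, n_1) = 116.56°
δ = |180° − 116.56°| = 63.44°
63.44° > 2α = 57.62°  →  invalid

δ = 63.44°, invalid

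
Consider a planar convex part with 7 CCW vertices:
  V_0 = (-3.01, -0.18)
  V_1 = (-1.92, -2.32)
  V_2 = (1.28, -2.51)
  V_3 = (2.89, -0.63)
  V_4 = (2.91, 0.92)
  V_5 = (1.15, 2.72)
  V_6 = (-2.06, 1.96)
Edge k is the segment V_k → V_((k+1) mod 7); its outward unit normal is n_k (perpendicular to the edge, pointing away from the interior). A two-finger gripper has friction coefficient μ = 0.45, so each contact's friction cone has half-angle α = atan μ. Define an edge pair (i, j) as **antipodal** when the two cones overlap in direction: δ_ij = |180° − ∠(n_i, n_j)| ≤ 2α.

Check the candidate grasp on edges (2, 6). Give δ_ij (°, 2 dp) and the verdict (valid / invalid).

δ = 16.64°, valid

α = atan 0.45 = 24.23°;  2α = 48.46°
edge 2: e_2 = (+1.61, +1.88);  n_2 = (+0.7595, -0.6505)
edge 6: e_6 = (-0.95, -2.14);  n_6 = (-0.9140, +0.4057)
∠(n_2, n_6) = 163.36°
δ = |180° − 163.36°| = 16.64°
16.64° ≤ 2α = 48.46°  →  valid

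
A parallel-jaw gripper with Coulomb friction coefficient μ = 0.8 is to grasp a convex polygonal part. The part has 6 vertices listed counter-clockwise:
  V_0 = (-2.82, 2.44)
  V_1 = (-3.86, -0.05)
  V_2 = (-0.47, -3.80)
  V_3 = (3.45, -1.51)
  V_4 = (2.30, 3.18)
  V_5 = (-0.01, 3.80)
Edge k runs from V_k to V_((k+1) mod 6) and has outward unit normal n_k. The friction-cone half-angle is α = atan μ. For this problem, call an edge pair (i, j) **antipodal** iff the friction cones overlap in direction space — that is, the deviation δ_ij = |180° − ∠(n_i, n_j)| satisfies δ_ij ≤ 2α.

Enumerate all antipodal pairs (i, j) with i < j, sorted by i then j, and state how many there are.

α = atan 0.8 = 38.66°;  2α = 77.32°
n_0 = (-0.9227, +0.3854)
n_1 = (-0.7418, -0.6706)
n_2 = (+0.5044, -0.8635)
n_3 = (+0.9712, +0.2381)
n_4 = (+0.2592, +0.9658)
n_5 = (-0.4356, +0.9001)
  (0,1): δ = 115.22°  ·
  (0,2): δ = 37.04°  ✓
  (0,3): δ = 36.45°  ✓
  (0,4): δ = 97.64°  ·
  (0,5): δ = 138.50°  ·
  (1,2): δ = 101.82°  ·
  (1,3): δ = 28.34°  ✓
  (1,4): δ = 32.86°  ✓
  (1,5): δ = 73.71°  ✓
  (2,3): δ = 106.52°  ·
  (2,4): δ = 45.32°  ✓
  (2,5): δ = 4.47°  ✓
  (3,4): δ = 118.80°  ·
  (3,5): δ = 77.95°  ·
  (4,5): δ = 139.15°  ·
antipodal pairs: 7

count = 7; pairs: (0,2), (0,3), (1,3), (1,4), (1,5), (2,4), (2,5)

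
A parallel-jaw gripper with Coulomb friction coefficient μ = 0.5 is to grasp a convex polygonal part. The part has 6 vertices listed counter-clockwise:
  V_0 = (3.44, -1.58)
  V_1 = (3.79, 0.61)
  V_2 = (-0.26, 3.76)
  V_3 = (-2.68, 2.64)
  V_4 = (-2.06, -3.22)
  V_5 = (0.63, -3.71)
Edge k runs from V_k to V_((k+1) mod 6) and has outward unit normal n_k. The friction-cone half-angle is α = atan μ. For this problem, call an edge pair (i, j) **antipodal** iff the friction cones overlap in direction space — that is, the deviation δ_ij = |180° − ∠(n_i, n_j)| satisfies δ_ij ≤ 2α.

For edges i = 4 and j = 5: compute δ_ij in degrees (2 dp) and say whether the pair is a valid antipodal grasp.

α = atan 0.5 = 26.57°;  2α = 53.13°
edge 4: e_4 = (+2.69, -0.49);  n_4 = (-0.1792, -0.9838)
edge 5: e_5 = (+2.81, +2.13);  n_5 = (+0.6041, -0.7969)
∠(n_4, n_5) = 47.49°
δ = |180° − 47.49°| = 132.51°
132.51° > 2α = 53.13°  →  invalid

δ = 132.51°, invalid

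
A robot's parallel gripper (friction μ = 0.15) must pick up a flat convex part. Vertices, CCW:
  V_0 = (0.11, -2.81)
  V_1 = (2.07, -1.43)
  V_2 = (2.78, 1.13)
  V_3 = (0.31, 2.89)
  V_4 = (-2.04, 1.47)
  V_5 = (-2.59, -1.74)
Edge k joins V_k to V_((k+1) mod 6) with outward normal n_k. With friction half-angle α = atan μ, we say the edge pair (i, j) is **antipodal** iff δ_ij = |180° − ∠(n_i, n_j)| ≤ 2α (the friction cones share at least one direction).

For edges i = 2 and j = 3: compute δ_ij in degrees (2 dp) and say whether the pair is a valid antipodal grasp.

δ = 113.39°, invalid

α = atan 0.15 = 8.53°;  2α = 17.06°
edge 2: e_2 = (-2.47, +1.76);  n_2 = (+0.5803, +0.8144)
edge 3: e_3 = (-2.35, -1.42);  n_3 = (-0.5172, +0.8559)
∠(n_2, n_3) = 66.61°
δ = |180° − 66.61°| = 113.39°
113.39° > 2α = 17.06°  →  invalid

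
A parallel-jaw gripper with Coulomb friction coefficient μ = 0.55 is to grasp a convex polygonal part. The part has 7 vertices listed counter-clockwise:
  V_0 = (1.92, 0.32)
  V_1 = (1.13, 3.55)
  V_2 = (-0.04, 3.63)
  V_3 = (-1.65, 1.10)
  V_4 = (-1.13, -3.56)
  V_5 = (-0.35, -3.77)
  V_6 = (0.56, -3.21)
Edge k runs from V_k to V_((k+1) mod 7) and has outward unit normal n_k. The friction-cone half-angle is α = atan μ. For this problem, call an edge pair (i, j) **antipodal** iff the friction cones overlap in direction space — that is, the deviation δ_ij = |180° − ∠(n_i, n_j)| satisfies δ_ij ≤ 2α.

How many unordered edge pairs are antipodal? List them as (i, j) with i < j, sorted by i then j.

α = atan 0.55 = 28.81°;  2α = 57.62°
n_0 = (+0.9714, +0.2376)
n_1 = (+0.0682, +0.9977)
n_2 = (-0.8437, +0.5369)
n_3 = (-0.9938, -0.1109)
n_4 = (-0.2600, -0.9656)
n_5 = (+0.5241, -0.8517)
n_6 = (+0.9331, -0.3595)
  (0,1): δ = 107.66°  ·
  (0,2): δ = 46.21°  ✓
  (0,3): δ = 7.38°  ✓
  (0,4): δ = 61.19°  ·
  (0,5): δ = 107.86°  ·
  (0,6): δ = 145.19°  ·
  (1,2): δ = 118.56°  ·
  (1,3): δ = 79.72°  ·
  (1,4): δ = 11.16°  ✓
  (1,5): δ = 35.52°  ✓
  (1,6): δ = 72.84°  ·
  (2,3): δ = 141.16°  ·
  (2,4): δ = 72.60°  ·
  (2,5): δ = 25.92°  ✓
  (2,6): δ = 11.40°  ✓
  (3,4): δ = 111.44°  ·
  (3,5): δ = 64.76°  ·
  (3,6): δ = 27.44°  ✓
  (4,5): δ = 133.32°  ·
  (4,6): δ = 96.00°  ·
  (5,6): δ = 142.68°  ·
antipodal pairs: 7

count = 7; pairs: (0,2), (0,3), (1,4), (1,5), (2,5), (2,6), (3,6)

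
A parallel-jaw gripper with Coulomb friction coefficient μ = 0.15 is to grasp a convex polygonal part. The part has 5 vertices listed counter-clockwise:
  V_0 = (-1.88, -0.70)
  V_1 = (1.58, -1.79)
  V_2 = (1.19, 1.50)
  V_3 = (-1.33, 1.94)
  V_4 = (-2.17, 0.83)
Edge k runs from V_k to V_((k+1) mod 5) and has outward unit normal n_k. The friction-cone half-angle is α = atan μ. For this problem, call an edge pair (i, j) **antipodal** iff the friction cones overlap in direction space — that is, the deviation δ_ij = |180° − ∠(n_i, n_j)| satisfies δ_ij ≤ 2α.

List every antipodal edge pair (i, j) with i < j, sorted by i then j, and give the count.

α = atan 0.15 = 8.53°;  2α = 17.06°
n_0 = (-0.3005, -0.9538)
n_1 = (+0.9930, +0.1177)
n_2 = (+0.1720, +0.9851)
n_3 = (-0.7974, +0.6034)
n_4 = (-0.9825, -0.1862)
  (0,1): δ = 65.75°  ·
  (0,2): δ = 7.58°  ✓
  (0,3): δ = 70.37°  ·
  (0,4): δ = 118.22°  ·
  (1,2): δ = 106.66°  ·
  (1,3): δ = 43.88°  ·
  (1,4): δ = 3.97°  ✓
  (2,3): δ = 117.21°  ·
  (2,4): δ = 69.36°  ·
  (3,4): δ = 132.15°  ·
antipodal pairs: 2

count = 2; pairs: (0,2), (1,4)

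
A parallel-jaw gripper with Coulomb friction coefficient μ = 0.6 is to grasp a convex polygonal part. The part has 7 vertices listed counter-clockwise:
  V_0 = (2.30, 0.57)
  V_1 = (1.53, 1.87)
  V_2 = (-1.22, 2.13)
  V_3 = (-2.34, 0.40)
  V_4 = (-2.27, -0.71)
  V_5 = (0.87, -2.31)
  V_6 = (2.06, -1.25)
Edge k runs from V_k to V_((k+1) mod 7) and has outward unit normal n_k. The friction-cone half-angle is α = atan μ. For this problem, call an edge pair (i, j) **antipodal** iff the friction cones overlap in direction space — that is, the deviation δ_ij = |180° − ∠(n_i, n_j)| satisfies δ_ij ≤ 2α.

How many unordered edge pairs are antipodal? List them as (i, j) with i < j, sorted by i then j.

count = 8; pairs: (0,3), (0,4), (1,4), (1,5), (2,5), (2,6), (3,5), (3,6)

α = atan 0.6 = 30.96°;  2α = 61.93°
n_0 = (+0.8604, +0.5096)
n_1 = (+0.0941, +0.9956)
n_2 = (-0.8394, +0.5435)
n_3 = (-0.9980, -0.0629)
n_4 = (-0.4540, -0.8910)
n_5 = (+0.6651, -0.7467)
n_6 = (+0.9914, -0.1307)
  (0,1): δ = 126.04°  ·
  (0,2): δ = 63.56°  ·
  (0,3): δ = 27.03°  ✓
  (0,4): δ = 32.36°  ✓
  (0,5): δ = 101.05°  ·
  (0,6): δ = 141.85°  ·
  (1,2): δ = 117.52°  ·
  (1,3): δ = 80.99°  ·
  (1,4): δ = 21.60°  ✓
  (1,5): δ = 47.09°  ✓
  (1,6): δ = 87.89°  ·
  (2,3): δ = 143.47°  ·
  (2,4): δ = 84.08°  ·
  (2,5): δ = 15.39°  ✓
  (2,6): δ = 25.41°  ✓
  (3,4): δ = 120.61°  ·
  (3,5): δ = 51.92°  ✓
  (3,6): δ = 11.12°  ✓
  (4,5): δ = 111.31°  ·
  (4,6): δ = 70.51°  ·
  (5,6): δ = 139.21°  ·
antipodal pairs: 8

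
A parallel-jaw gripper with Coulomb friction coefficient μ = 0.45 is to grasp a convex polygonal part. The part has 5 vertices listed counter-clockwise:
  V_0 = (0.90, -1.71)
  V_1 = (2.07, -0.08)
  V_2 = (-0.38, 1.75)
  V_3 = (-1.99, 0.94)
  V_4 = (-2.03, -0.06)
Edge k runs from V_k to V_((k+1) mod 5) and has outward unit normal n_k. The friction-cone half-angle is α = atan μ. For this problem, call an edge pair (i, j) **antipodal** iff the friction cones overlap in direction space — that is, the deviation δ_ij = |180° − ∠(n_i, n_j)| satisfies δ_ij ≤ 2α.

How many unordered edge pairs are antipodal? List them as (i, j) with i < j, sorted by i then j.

α = atan 0.45 = 24.23°;  2α = 48.46°
n_0 = (+0.8124, -0.5831)
n_1 = (+0.5984, +0.8012)
n_2 = (-0.4494, +0.8933)
n_3 = (-0.9992, +0.0400)
n_4 = (-0.4907, -0.8713)
  (0,1): δ = 91.09°  ·
  (0,2): δ = 27.62°  ✓
  (0,3): δ = 33.38°  ✓
  (0,4): δ = 96.28°  ·
  (1,2): δ = 116.54°  ·
  (1,3): δ = 55.53°  ·
  (1,4): δ = 7.37°  ✓
  (2,3): δ = 119.00°  ·
  (2,4): δ = 56.09°  ·
  (3,4): δ = 117.09°  ·
antipodal pairs: 3

count = 3; pairs: (0,2), (0,3), (1,4)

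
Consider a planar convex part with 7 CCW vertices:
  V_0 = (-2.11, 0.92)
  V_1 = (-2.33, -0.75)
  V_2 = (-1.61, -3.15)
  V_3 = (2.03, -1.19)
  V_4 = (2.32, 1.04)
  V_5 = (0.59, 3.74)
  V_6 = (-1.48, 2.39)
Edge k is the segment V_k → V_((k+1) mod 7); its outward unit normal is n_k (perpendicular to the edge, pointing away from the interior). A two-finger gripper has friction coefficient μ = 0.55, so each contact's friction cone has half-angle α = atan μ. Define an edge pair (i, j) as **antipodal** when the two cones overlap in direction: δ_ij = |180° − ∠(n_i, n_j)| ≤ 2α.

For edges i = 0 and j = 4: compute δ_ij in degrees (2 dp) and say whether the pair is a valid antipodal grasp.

α = atan 0.55 = 28.81°;  2α = 57.62°
edge 0: e_0 = (-0.22, -1.67);  n_0 = (-0.9914, +0.1306)
edge 4: e_4 = (-1.73, +2.70);  n_4 = (+0.8420, +0.5395)
∠(n_0, n_4) = 139.85°
δ = |180° − 139.85°| = 40.15°
40.15° ≤ 2α = 57.62°  →  valid

δ = 40.15°, valid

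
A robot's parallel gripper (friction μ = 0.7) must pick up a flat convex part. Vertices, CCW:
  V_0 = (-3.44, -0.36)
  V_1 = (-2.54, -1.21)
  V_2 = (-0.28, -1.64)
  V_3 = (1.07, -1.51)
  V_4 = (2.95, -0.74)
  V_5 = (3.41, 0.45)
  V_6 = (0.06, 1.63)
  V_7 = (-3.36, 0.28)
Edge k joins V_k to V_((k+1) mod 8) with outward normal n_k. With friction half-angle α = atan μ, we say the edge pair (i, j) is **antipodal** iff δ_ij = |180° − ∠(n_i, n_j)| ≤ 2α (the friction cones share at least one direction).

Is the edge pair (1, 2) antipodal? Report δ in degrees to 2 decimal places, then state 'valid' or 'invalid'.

α = atan 0.7 = 34.99°;  2α = 69.98°
edge 1: e_1 = (+2.26, -0.43);  n_1 = (-0.1869, -0.9824)
edge 2: e_2 = (+1.35, +0.13);  n_2 = (+0.0959, -0.9954)
∠(n_1, n_2) = 16.27°
δ = |180° − 16.27°| = 163.73°
163.73° > 2α = 69.98°  →  invalid

δ = 163.73°, invalid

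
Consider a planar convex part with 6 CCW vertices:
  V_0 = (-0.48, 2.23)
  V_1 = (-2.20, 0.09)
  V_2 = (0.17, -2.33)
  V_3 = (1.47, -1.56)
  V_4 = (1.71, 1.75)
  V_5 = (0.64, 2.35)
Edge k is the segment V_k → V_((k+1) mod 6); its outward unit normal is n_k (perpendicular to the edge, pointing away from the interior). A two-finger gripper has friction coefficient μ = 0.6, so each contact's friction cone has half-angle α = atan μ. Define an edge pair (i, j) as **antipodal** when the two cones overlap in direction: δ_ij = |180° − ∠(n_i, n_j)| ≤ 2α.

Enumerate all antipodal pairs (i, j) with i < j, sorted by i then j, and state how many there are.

count = 7; pairs: (0,2), (0,3), (1,3), (1,4), (1,5), (2,4), (2,5)

α = atan 0.6 = 30.96°;  2α = 61.93°
n_0 = (-0.7794, +0.6265)
n_1 = (-0.7144, -0.6997)
n_2 = (+0.5096, -0.8604)
n_3 = (+0.9974, -0.0723)
n_4 = (+0.4891, +0.8722)
n_5 = (-0.1065, +0.9943)
  (0,1): δ = 96.81°  ·
  (0,2): δ = 20.57°  ✓
  (0,3): δ = 34.64°  ✓
  (0,4): δ = 99.51°  ·
  (0,5): δ = 134.91°  ·
  (1,2): δ = 103.76°  ·
  (1,3): δ = 48.55°  ✓
  (1,4): δ = 16.32°  ✓
  (1,5): δ = 51.71°  ✓
  (2,3): δ = 124.79°  ·
  (2,4): δ = 59.92°  ✓
  (2,5): δ = 24.52°  ✓
  (3,4): δ = 115.13°  ·
  (3,5): δ = 79.74°  ·
  (4,5): δ = 144.60°  ·
antipodal pairs: 7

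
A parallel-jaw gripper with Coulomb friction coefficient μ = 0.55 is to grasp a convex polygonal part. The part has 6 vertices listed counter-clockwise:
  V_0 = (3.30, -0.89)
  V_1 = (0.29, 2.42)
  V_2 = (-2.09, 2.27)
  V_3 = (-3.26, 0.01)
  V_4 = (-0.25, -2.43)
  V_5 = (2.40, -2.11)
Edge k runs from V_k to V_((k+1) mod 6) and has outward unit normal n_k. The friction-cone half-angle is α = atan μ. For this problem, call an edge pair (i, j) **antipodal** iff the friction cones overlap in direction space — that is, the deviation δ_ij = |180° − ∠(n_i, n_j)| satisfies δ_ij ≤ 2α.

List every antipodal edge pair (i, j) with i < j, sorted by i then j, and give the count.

α = atan 0.55 = 28.81°;  2α = 57.62°
n_0 = (+0.7398, +0.6728)
n_1 = (-0.0629, +0.9980)
n_2 = (-0.8881, +0.4597)
n_3 = (-0.6297, -0.7768)
n_4 = (+0.1199, -0.9928)
n_5 = (+0.8047, -0.5936)
  (0,1): δ = 128.68°  ·
  (0,2): δ = 69.65°  ·
  (0,3): δ = 8.69°  ✓
  (0,4): δ = 54.60°  ✓
  (0,5): δ = 101.30°  ·
  (1,2): δ = 120.98°  ·
  (1,3): δ = 42.64°  ✓
  (1,4): δ = 3.28°  ✓
  (1,5): δ = 49.98°  ✓
  (2,3): δ = 101.66°  ·
  (2,4): δ = 55.74°  ✓
  (2,5): δ = 9.05°  ✓
  (3,4): δ = 134.09°  ·
  (3,5): δ = 87.39°  ·
  (4,5): δ = 133.30°  ·
antipodal pairs: 7

count = 7; pairs: (0,3), (0,4), (1,3), (1,4), (1,5), (2,4), (2,5)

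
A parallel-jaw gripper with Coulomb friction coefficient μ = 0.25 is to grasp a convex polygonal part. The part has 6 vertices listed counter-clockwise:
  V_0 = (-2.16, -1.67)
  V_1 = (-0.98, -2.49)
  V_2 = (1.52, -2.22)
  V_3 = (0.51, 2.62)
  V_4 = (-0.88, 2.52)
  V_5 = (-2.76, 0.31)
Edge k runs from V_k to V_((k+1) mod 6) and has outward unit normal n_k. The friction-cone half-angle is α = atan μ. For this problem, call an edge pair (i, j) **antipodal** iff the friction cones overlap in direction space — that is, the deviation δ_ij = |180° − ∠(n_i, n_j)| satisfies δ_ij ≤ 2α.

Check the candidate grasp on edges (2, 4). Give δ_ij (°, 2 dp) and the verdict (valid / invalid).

α = atan 0.25 = 14.04°;  2α = 28.07°
edge 2: e_2 = (-1.01, +4.84);  n_2 = (+0.9789, +0.2043)
edge 4: e_4 = (-1.88, -2.21);  n_4 = (-0.7617, +0.6479)
∠(n_2, n_4) = 127.83°
δ = |180° − 127.83°| = 52.17°
52.17° > 2α = 28.07°  →  invalid

δ = 52.17°, invalid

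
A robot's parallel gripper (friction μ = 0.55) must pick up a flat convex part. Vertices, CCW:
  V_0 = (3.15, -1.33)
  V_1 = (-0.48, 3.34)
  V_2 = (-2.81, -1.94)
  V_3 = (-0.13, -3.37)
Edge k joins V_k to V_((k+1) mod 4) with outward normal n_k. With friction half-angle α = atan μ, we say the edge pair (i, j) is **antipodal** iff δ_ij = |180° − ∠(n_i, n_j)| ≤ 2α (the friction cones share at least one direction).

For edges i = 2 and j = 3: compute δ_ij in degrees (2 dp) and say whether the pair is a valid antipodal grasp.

δ = 120.04°, invalid

α = atan 0.55 = 28.81°;  2α = 57.62°
edge 2: e_2 = (+2.68, -1.43);  n_2 = (-0.4708, -0.8823)
edge 3: e_3 = (+3.28, +2.04);  n_3 = (+0.5281, -0.8492)
∠(n_2, n_3) = 59.96°
δ = |180° − 59.96°| = 120.04°
120.04° > 2α = 57.62°  →  invalid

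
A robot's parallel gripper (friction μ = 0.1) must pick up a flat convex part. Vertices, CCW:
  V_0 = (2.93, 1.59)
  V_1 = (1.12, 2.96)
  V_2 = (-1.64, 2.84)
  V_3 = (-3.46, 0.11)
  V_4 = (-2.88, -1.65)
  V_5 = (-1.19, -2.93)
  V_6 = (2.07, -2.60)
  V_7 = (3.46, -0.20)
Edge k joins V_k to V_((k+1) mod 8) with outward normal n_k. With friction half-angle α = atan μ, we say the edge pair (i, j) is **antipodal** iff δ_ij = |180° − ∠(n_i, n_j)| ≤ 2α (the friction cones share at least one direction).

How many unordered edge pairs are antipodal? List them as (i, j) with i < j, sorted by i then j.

α = atan 0.1 = 5.71°;  2α = 11.42°
n_0 = (+0.6035, +0.7973)
n_1 = (-0.0434, +0.9991)
n_2 = (-0.8321, +0.5547)
n_3 = (-0.9498, -0.3130)
n_4 = (-0.6038, -0.7972)
n_5 = (+0.1007, -0.9949)
n_6 = (+0.8653, -0.5012)
n_7 = (+0.9589, +0.2839)
  (0,1): δ = 140.39°  ·
  (0,2): δ = 86.57°  ·
  (0,3): δ = 34.64°  ·
  (0,4): δ = 0.02°  ✓
  (0,5): δ = 42.90°  ·
  (0,6): δ = 97.04°  ·
  (0,7): δ = 143.62°  ·
  (1,2): δ = 126.18°  ·
  (1,3): δ = 74.25°  ·
  (1,4): δ = 39.63°  ·
  (1,5): δ = 3.29°  ✓
  (1,6): δ = 57.43°  ·
  (1,7): δ = 104.00°  ·
  (2,3): δ = 128.07°  ·
  (2,4): δ = 93.45°  ·
  (2,5): δ = 50.53°  ·
  (2,6): δ = 3.61°  ✓
  (2,7): δ = 50.18°  ·
  (3,4): δ = 145.38°  ·
  (3,5): δ = 102.46°  ·
  (3,6): δ = 48.32°  ·
  (3,7): δ = 1.75°  ✓
  (4,5): δ = 137.08°  ·
  (4,6): δ = 82.94°  ·
  (4,7): δ = 36.37°  ·
  (5,6): δ = 125.86°  ·
  (5,7): δ = 79.29°  ·
  (6,7): δ = 133.43°  ·
antipodal pairs: 4

count = 4; pairs: (0,4), (1,5), (2,6), (3,7)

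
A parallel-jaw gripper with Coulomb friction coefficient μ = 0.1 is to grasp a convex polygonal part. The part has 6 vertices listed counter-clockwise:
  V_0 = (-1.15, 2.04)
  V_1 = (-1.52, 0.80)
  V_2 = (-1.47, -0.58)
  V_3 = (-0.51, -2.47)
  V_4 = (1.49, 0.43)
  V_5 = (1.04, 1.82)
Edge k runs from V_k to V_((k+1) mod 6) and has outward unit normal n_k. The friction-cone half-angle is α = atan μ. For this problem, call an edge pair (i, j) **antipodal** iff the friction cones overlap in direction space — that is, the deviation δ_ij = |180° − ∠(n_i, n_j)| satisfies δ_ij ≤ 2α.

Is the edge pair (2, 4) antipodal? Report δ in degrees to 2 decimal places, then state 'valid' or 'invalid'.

α = atan 0.1 = 5.71°;  2α = 11.42°
edge 2: e_2 = (+0.96, -1.89);  n_2 = (-0.8916, -0.4529)
edge 4: e_4 = (-0.45, +1.39);  n_4 = (+0.9514, +0.3080)
∠(n_2, n_4) = 171.01°
δ = |180° − 171.01°| = 8.99°
8.99° ≤ 2α = 11.42°  →  valid

δ = 8.99°, valid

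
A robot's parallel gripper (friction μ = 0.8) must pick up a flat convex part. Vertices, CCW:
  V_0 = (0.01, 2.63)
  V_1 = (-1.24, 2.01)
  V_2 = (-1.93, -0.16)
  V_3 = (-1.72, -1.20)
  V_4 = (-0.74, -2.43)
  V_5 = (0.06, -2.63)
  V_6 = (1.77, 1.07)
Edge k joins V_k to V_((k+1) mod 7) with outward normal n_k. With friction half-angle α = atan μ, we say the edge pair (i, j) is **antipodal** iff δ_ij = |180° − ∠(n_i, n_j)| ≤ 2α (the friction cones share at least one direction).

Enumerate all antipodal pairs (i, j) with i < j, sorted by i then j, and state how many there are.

α = atan 0.8 = 38.66°;  2α = 77.32°
n_0 = (-0.4443, +0.8959)
n_1 = (-0.9530, +0.3030)
n_2 = (-0.9802, -0.1979)
n_3 = (-0.7821, -0.6231)
n_4 = (-0.2425, -0.9701)
n_5 = (+0.9077, -0.4195)
n_6 = (+0.6633, +0.7483)
  (0,1): δ = 134.02°  ·
  (0,2): δ = 104.97°  ·
  (0,3): δ = 77.84°  ·
  (0,4): δ = 40.42°  ✓
  (0,5): δ = 38.81°  ✓
  (0,6): δ = 112.07°  ·
  (1,2): δ = 150.94°  ·
  (1,3): δ = 123.81°  ·
  (1,4): δ = 86.40°  ·
  (1,5): δ = 7.17°  ✓
  (1,6): δ = 66.09°  ✓
  (2,3): δ = 152.87°  ·
  (2,4): δ = 115.45°  ·
  (2,5): δ = 36.22°  ✓
  (2,6): δ = 37.03°  ✓
  (3,4): δ = 142.58°  ·
  (3,5): δ = 63.35°  ✓
  (3,6): δ = 9.90°  ✓
  (4,5): δ = 100.77°  ·
  (4,6): δ = 27.52°  ✓
  (5,6): δ = 106.75°  ·
antipodal pairs: 9

count = 9; pairs: (0,4), (0,5), (1,5), (1,6), (2,5), (2,6), (3,5), (3,6), (4,6)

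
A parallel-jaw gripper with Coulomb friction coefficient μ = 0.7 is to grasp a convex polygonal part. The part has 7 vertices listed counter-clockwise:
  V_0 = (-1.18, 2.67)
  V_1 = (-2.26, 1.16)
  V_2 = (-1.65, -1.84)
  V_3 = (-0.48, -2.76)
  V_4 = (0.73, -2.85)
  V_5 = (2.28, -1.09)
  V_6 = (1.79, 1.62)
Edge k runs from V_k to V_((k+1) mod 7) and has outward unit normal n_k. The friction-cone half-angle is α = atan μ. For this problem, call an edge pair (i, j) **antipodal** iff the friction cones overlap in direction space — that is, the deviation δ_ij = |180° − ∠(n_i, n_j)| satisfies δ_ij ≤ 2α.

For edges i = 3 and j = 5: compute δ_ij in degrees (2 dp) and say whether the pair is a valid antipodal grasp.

α = atan 0.7 = 34.99°;  2α = 69.98°
edge 3: e_3 = (+1.21, -0.09);  n_3 = (-0.0742, -0.9972)
edge 5: e_5 = (-0.49, +2.71);  n_5 = (+0.9840, +0.1779)
∠(n_3, n_5) = 104.50°
δ = |180° − 104.50°| = 75.50°
75.50° > 2α = 69.98°  →  invalid

δ = 75.50°, invalid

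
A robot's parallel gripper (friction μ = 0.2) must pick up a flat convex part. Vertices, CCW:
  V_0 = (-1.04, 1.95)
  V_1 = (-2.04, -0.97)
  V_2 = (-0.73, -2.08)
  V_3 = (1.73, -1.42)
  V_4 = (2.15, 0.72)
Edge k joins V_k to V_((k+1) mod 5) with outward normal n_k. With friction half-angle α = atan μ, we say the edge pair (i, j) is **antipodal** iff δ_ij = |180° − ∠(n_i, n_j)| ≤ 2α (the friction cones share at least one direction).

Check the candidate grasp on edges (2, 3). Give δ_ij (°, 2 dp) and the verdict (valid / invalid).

δ = 116.12°, invalid

α = atan 0.2 = 11.31°;  2α = 22.62°
edge 2: e_2 = (+2.46, +0.66);  n_2 = (+0.2591, -0.9658)
edge 3: e_3 = (+0.42, +2.14);  n_3 = (+0.9813, -0.1926)
∠(n_2, n_3) = 63.88°
δ = |180° − 63.88°| = 116.12°
116.12° > 2α = 22.62°  →  invalid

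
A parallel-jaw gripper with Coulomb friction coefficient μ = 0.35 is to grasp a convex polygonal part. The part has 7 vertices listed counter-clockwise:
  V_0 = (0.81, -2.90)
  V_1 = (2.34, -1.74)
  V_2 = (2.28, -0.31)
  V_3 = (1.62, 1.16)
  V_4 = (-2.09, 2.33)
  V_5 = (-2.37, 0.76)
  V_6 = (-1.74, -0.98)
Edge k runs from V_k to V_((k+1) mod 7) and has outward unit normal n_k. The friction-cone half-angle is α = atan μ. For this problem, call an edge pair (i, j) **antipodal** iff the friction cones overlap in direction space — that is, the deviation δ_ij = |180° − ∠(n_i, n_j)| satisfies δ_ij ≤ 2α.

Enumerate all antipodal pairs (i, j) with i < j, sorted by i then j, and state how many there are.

count = 6; pairs: (1,4), (1,5), (2,4), (2,5), (2,6), (3,6)

α = atan 0.35 = 19.29°;  2α = 38.58°
n_0 = (+0.6042, -0.7969)
n_1 = (+0.9991, +0.0419)
n_2 = (+0.9123, +0.4096)
n_3 = (+0.3008, +0.9537)
n_4 = (-0.9845, +0.1756)
n_5 = (-0.9403, -0.3404)
n_6 = (-0.6015, -0.7989)
  (0,1): δ = 124.77°  ·
  (0,2): δ = 102.99°  ·
  (0,3): δ = 54.67°  ·
  (0,4): δ = 42.72°  ·
  (0,5): δ = 72.74°  ·
  (0,6): δ = 105.85°  ·
  (1,2): δ = 158.22°  ·
  (1,3): δ = 109.91°  ·
  (1,4): δ = 12.51°  ✓
  (1,5): δ = 17.50°  ✓
  (1,6): δ = 50.62°  ·
  (2,3): δ = 131.68°  ·
  (2,4): δ = 34.29°  ✓
  (2,5): δ = 4.28°  ✓
  (2,6): δ = 28.84°  ✓
  (3,4): δ = 82.61°  ·
  (3,5): δ = 52.59°  ·
  (3,6): δ = 19.47°  ✓
  (4,5): δ = 149.98°  ·
  (4,6): δ = 116.87°  ·
  (5,6): δ = 146.88°  ·
antipodal pairs: 6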